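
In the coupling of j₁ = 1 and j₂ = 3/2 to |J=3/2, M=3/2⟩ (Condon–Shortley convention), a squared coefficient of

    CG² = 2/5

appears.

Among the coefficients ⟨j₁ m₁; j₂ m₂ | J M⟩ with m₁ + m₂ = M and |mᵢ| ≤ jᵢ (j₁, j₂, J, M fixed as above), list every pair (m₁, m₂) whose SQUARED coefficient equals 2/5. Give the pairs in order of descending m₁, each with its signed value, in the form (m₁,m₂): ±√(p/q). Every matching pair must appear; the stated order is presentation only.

Admissible pairs with m₁+m₂ = M = 3/2: (0,3/2), (1,1/2)
  (m₁,m₂)=(1,1/2): CG² = 2/5, CG = +√(2/5)   ← matches the target
  (m₁,m₂)=(0,3/2): CG² = 3/5, CG = −√(3/5)
Pairs with CG² = 2/5: (1,1/2): +√(2/5)

(1,1/2): +√(2/5)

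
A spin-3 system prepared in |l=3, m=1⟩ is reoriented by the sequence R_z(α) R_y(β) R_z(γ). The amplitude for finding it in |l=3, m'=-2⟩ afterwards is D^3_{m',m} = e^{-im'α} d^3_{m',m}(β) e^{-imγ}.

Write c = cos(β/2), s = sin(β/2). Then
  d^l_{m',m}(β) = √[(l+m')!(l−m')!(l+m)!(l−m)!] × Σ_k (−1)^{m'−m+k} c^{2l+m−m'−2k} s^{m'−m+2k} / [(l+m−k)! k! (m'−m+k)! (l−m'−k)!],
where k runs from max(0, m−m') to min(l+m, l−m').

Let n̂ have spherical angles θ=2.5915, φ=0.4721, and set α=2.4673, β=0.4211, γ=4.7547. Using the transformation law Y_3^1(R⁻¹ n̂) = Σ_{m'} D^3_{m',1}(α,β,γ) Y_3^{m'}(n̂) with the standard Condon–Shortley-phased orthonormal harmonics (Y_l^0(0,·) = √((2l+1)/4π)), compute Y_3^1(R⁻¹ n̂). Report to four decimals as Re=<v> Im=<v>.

Re=-0.4287 Im=-0.1171

Need the full column D^3_{m',1} for m'=−3..3 at α=2.4673, β=0.4211, γ=4.7547.
cos(β/2)=0.977916, sin(β/2)=0.208998
d^3_{-3,1}: single k=4 term ⇒ +0.007067;  D = -0.006220+0.003353i
d^3_{-2,1}: k∈[3..4] ⇒ +0.053996 -0.001233 = +0.052763;  D = +0.051911+0.009441i
d^3_{-1,1}: k∈[2..4] ⇒ +0.239685 -0.014597 +0.000083 = +0.225172;  D = -0.147899-0.169789i
d^3_{0,1}: k∈[1..3] ⇒ +0.647501 -0.088724 +0.001351 = +0.560128;  D = +0.023692+0.559626i
d^3_{1,1}: k∈[0..2] ⇒ +0.874600 -0.319580 +0.010948 = +0.565968;  D = +0.334343-0.456656i
d^3_{2,1}: k∈[0..1] ⇒ -0.591085 +0.053996 = -0.537089;  D = +0.518408-0.140421i
d^3_{3,1}: single k=0 term ⇒ +0.154716;  D = +0.141907+0.061639i
Y_3^{m'}(θ=2.5915,φ=0.4721) and Σ D·Y over m':
  (-0.0062+0.0034i)·(+0.0092-0.0589i)  (+0.0519+0.0094i)·(-0.1396+0.1929i)  (-0.1479-0.1698i)·(+0.3963-0.2023i)  (+0.0237+0.5596i)·(-0.2016+0.0000i)  (+0.3343-0.4567i)·(-0.3963-0.2023i)  (+0.5184-0.1404i)·(-0.1396-0.1929i)  (+0.1419+0.0616i)·(-0.0092-0.0589i)
Y_3^1(R⁻¹ n̂) = -0.428684-0.117053i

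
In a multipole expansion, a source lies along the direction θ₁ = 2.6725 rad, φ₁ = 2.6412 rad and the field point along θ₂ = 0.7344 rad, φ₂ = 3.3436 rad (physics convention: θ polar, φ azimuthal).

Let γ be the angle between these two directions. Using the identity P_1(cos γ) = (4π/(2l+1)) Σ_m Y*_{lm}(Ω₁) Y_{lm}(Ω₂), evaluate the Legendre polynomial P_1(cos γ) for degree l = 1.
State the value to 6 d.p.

-0.430812

Addition theorem: P_1(cos γ) = (4π/3) Σ_m Y*_{lm}(Ω₁) Y_{lm}(Ω₂), m = −1…1:
  m=-1: (-0.137040+0.074935i) × (-0.226822+0.046453i) = +0.027603-0.023363i  (running Σ = +0.027603-0.023363i)
  m=0: (-0.435823-0.000000i) × (+0.362657+0.000000i) = -0.158054-0.000000i  (running Σ = -0.130451-0.023363i)
  m=1: (+0.137040+0.074935i) × (+0.226822+0.046453i) = +0.027603+0.023363i  (running Σ = -0.102849+0.000000i)
Σ over m = -0.102849+0.000000i; ×(4π/3) → -0.430812+0.000000i. Real part: -0.430812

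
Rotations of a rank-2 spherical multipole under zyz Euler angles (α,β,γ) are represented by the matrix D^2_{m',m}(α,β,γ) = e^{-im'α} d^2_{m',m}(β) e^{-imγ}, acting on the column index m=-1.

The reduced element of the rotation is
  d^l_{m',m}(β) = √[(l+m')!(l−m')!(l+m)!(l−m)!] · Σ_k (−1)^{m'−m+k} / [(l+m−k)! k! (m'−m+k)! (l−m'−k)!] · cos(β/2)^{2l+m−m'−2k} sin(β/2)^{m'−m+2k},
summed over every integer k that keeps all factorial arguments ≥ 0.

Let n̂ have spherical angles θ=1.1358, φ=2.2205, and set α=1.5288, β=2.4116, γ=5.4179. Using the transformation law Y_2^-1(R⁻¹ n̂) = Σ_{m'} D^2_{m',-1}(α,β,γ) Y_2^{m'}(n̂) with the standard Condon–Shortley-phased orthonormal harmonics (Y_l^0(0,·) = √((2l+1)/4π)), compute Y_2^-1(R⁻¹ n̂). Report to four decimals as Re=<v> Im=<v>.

Re=-0.1125 Im=0.0276

Need the full column D^2_{m',-1} for m'=−2..2 at α=1.5288, β=2.4116, γ=5.4179.
cos(β/2)=0.356946, sin(β/2)=0.934125
d^2_{-2,-1}: single k=1 term ⇒ +0.084965;  D = -0.049473+0.069076i
d^2_{-1,-1}: k∈[0..1] ⇒ +0.016233 -0.333531 = -0.317297;  D = -0.249977-0.195420i
d^2_{0,-1}: k∈[0..1] ⇒ -0.104061 +0.712678 = +0.608617;  D = +0.394641-0.463328i
d^2_{1,-1}: k∈[0..1] ⇒ +0.333531 -0.761413 = -0.427882;  D = +0.313802+0.290880i
d^2_{2,-1}: single k=0 term ⇒ -0.581899;  D = +0.413150-0.409772i
Y_2^{m'}(θ=1.1358,φ=2.2205) and Σ D·Y over m':
  (-0.0495+0.0691i)·(-0.0852+0.3061i)  (-0.2500-0.1954i)·(-0.1786-0.2351i)  (+0.3946-0.4633i)·(-0.1474+0.0000i)  (+0.3138+0.2909i)·(+0.1786-0.2351i)  (+0.4132-0.4098i)·(-0.0852-0.3061i)
Y_2^-1(R⁻¹ n̂) = -0.112544+0.027557i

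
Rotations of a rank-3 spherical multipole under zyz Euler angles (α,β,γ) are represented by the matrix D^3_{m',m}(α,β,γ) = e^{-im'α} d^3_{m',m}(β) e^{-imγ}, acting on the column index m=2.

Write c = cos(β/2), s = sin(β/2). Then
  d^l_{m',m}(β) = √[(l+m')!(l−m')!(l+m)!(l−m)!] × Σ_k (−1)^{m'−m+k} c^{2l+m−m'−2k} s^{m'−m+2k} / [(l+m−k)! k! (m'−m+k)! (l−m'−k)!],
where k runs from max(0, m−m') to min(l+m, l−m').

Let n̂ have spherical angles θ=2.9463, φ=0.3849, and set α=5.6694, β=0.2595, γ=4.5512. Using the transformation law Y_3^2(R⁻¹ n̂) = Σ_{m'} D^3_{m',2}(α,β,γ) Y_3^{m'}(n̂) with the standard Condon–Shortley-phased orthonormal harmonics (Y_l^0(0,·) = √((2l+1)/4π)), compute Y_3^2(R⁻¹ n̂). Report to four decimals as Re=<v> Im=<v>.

Re=0.0533 Im=0.1322

Need the full column D^3_{m',2} for m'=−3..3 at α=5.6694, β=0.2595, γ=4.5512.
cos(β/2)=0.991594, sin(β/2)=0.129386
d^3_{-3,2}: single k=5 term ⇒ +0.000088;  D = -0.000005+0.000088i
d^3_{-2,2}: k∈[4..5] ⇒ +0.001378 -0.000005 = +0.001373;  D = -0.000848+0.001080i
d^3_{-1,2}: k∈[3..4] ⇒ +0.013357 -0.000114 = +0.013243;  D = -0.012685+0.003805i
d^3_{0,2}: k∈[2..3] ⇒ +0.088649 -0.001509 = +0.087139;  D = -0.082650-0.027608i
d^3_{1,2}: k∈[1..2] ⇒ +0.392246 -0.013357 = +0.378889;  D = -0.224637-0.305115i
d^3_{2,2}: k∈[0..1] ⇒ +0.950614 -0.080925 = +0.869689;  D = -0.018130-0.869500i
d^3_{3,2}: single k=0 term ⇒ -0.303832;  D = -0.169781+0.251969i
Y_3^{m'}(θ=2.9463,φ=0.3849) and Σ D·Y over m':
  (-0.0000+0.0001i)·(+0.0012-0.0028i)  (-0.0008+0.0011i)·(-0.0271+0.0263i)  (-0.0127+0.0038i)·(+0.2216-0.0898i)  (-0.0827-0.0276i)·(-0.6632+0.0000i)  (-0.2246-0.3051i)·(-0.2216-0.0898i)  (-0.0181-0.8695i)·(-0.0271-0.0263i)  (-0.1698+0.2520i)·(-0.0012-0.0028i)
Y_3^2(R⁻¹ n̂) = +0.053284+0.132214i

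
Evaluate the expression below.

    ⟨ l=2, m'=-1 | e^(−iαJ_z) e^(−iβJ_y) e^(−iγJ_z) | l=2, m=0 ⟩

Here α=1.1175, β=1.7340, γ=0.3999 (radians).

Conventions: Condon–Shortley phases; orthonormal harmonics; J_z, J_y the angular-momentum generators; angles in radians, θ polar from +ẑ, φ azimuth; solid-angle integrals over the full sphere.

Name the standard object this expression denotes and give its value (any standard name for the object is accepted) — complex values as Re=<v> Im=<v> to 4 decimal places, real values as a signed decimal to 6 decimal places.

This is a Wigner D-matrix element — the rotation-matrix element ⟨l m'| R(α,β,γ) |l m⟩ in the angular-momentum basis.
D^2_{-1,0}(1.1175,1.7340,0.3999) = e^{-i·-1·1.1175}·d^2_{-1,0}(1.7340)·e^{-i·0·0.3999}. Compute d first:
With c≡cos(β/2)=0.647117 and s≡sin(β/2)=0.762391, N=[1·6·2·2]^{1/2}=4.898979
k∈{1,2} keeps every argument non-negative
  k=1: (−1)^0·4.8990/(2)·0.6471^3·0.7624^1 = +0.506059
  k=2: (−1)^1·4.8990/(2)·0.6471^1·0.7624^3 = -0.702411
d^2_{-1,0}(1.7340) = +0.506059 -0.702411 = -0.196352
Attach z-rotation phases: D = e^{-i(-1)(1.1175)}·(-0.196352)·e^{-i(0)(0.3999)} = -0.085989-0.176522i

Wigner D-matrix element, Re=-0.0860 Im=-0.1765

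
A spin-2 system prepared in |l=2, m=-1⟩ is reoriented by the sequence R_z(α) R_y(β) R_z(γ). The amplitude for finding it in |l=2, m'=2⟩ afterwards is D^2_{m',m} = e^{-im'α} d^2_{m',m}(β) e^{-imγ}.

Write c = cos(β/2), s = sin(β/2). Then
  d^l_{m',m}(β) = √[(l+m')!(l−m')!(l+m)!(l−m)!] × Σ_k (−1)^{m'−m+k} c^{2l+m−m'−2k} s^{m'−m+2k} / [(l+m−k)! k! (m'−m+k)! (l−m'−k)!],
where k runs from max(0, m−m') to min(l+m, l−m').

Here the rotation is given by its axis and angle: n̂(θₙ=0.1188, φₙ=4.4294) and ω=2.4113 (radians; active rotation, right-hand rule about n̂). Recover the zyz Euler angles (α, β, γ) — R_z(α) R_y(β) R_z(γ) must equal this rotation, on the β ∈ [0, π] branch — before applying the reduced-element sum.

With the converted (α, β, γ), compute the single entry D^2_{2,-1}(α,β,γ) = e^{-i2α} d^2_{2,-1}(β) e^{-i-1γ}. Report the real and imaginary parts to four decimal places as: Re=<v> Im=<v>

Axis–angle → zyz. n̂ = (sinθₙcosφₙ, sinθₙsinφₙ, cosθₙ) = (-0.033094, -0.113807, +0.992952), ω = 2.4113.
R = I cosω + sinω [n̂]ₓ + (1−cosω) n̂n̂ᵀ gives
  R = [-0.743068, -0.655814, -0.133261; +0.668958, -0.722378, -0.175114; +0.018577, -0.219267, +0.975488]
β = atan2(√(R₁₃²+R₂₃²), R₃₃) = 0.221869; α = atan2(R₂₃, R₁₃) mod 2π = 4.061888; γ = atan2(R₃₂, −R₃₁) mod 2π = 4.627866
Split into d^2_{2,-1}(β=0.2219) × two z-phases.
With c≡cos(β/2)=0.993853 and s≡sin(β/2)=0.110707, N=[24·1·1·6]^{1/2}=12.000000
Admissible k: 0..0 (factorial args all ≥0)
  k=0: (−1)^3·12.0000/(6)·0.9939^1·0.1107^3 = -0.002697
d^2_{2,-1}(0.2219) = -0.002697
D = (-0.266534-0.963826i)·(-0.002697)·(-0.084422-0.996430i) = +0.002529-0.000936i

Re=0.0025 Im=-0.0009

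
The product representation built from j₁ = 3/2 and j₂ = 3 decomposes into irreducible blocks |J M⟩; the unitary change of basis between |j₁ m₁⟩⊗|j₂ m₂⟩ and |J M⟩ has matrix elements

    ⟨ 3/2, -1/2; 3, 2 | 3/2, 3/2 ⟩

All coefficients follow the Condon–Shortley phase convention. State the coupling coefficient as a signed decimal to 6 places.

triangle: 3!×0!×3!/7! = 36/5040
(j±m)!: 1!×2!×5!×1!×3!×0! = 1440
prefactor² = (2J+1)×Δ×N² = 288/7
  k=2: +1/(2!×1!×0!×3!×0!×0!) = 1/12
Σ = 1/12  ⇒  CG² = 288/7×(1/12)² = 2/7
CG = +√(2/7) = +0.534522

+0.534522  (= +√(2/7))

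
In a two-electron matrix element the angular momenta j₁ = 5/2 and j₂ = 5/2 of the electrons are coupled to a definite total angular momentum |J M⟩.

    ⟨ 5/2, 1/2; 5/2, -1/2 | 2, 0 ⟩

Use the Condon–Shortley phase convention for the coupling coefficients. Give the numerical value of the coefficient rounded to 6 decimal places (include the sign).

−√(4/21) = -0.436436

j₁+j₂−J=3  J+j₁−j₂=2  J−j₁+j₂=2  j₁+j₂+J+1=8
(j₁±m₁, j₂±m₂, J±M) = (3,2,2,3,2,2)
P² = 12/7
sum k=0..2:
  [0] +1/24 = 1/24
  [1] −1/2 = -1/2
  [2] +1/8 = 1/8
S = -1/3
C² = P²·S² = 4/21 ; C = -0.436436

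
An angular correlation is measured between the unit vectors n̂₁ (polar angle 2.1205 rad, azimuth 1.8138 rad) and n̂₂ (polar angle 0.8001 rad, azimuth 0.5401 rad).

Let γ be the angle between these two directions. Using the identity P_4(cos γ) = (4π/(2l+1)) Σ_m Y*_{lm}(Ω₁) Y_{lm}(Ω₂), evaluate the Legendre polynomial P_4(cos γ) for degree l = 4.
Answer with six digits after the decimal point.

0.251954

Summing Y*_{l m}(θ₁,φ₁)·Y_{l m}(θ₂,φ₂) over m ∈ [−4, 4]; prefactor 4π/(2·4+1) = 1.396263:
  term(m=-4) = 0.01023 - 0.02544j   from Y*(Ω₁)=0.13185 + 0.19323j, Y(Ω₂)=-0.06519 - 0.09744j
  term(m=-3) = 0.10154 + 0.08203j   from Y*(Ω₁)=-0.27005 + 0.30236j, Y(Ω₂)=-0.01593 - 0.32158j
  term(m=-2) = -0.07574 + 0.05117j   from Y*(Ω₁)=-0.19582 - 0.10345j, Y(Ω₂)=0.19446 - 0.36405j
  term(m=-1) = 0.00631 + 0.02061j   from Y*(Ω₁)=-0.05524 + 0.22285j, Y(Ω₂)=0.08053 - 0.04828j
  term(m=+0) = 0.09577 + 0.00000j   from Y*(Ω₁)=-0.27301 + 0.00000j, Y(Ω₂)=-0.35078 + 0.00000j
  term(m=+1) = 0.00631 - 0.02061j   from Y*(Ω₁)=0.05524 + 0.22285j, Y(Ω₂)=-0.08053 - 0.04828j
  term(m=+2) = -0.07574 - 0.05117j   from Y*(Ω₁)=-0.19582 + 0.10345j, Y(Ω₂)=0.19446 + 0.36405j
  term(m=+3) = 0.10154 - 0.08203j   from Y*(Ω₁)=0.27005 + 0.30236j, Y(Ω₂)=0.01593 - 0.32158j
  term(m=+4) = 0.01023 + 0.02544j   from Y*(Ω₁)=0.13185 - 0.19323j, Y(Ω₂)=-0.06519 + 0.09744j
Total Σ_m = 0.18045 - 0.00000j. Multiply by 1.396263: 0.25195 - 0.00000j. P_4(cos γ) = 0.251954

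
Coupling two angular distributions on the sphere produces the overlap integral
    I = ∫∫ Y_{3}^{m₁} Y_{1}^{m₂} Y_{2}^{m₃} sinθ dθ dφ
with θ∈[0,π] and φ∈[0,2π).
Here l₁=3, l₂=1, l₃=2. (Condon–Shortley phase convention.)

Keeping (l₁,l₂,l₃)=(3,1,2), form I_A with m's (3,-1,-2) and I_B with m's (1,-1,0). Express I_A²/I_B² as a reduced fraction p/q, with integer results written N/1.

5/2

Shared (l₁,l₂,l₃)=(3,1,2): N and (l;000)² cancel in I_A²/I_B².
A: Δ = 2!·4!·0!/7! = 1/105; Racah Σ t=0..0: t=0:+1/48 = 1/48; ⇒ 3j(3 1 2; 3 -1 -2)² = 1/7, sgn +1
B: Δ = 2!·4!·0!/7! = 1/105; Racah Σ t=0..0: t=0:+1/8 = 1/8; ⇒ 3j(3 1 2; 1 -1 0)² = 2/35, sgn +1
I_A²/I_B² = (1/7)/(2/35) = 5/2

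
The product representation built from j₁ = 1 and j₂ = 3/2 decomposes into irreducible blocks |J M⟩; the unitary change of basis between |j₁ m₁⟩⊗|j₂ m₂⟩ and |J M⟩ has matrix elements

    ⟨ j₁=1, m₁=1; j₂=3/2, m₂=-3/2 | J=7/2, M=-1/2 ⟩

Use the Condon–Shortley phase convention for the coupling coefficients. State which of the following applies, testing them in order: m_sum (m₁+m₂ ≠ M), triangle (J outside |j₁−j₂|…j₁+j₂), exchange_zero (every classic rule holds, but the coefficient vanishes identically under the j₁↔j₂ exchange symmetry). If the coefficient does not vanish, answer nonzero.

triangle

m-sum: m₁+m₂ = 1+(-3/2) = -1/2, M = -1/2  ✓
triangle: need |j₁−j₂| ≤ J ≤ j₁+j₂, i.e. J ∈ [1/2, 5/2]; J = 7/2 is outside ✗ ⇒ coefficient is 0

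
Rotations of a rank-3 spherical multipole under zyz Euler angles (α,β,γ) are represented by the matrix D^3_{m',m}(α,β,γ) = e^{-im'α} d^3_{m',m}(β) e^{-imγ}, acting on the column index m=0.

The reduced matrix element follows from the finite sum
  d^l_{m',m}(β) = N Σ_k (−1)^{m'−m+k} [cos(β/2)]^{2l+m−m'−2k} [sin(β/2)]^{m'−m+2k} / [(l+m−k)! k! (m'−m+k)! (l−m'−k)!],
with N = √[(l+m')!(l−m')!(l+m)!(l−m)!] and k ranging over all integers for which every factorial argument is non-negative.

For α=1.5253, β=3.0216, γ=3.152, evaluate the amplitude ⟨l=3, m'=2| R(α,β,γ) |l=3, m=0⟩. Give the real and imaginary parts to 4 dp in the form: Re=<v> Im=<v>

Re=0.0194 Im=0.0018

Split into d^3_{2,0}(β=3.0216) × two z-phases.
With c≡cos(β/2)=0.059960 and s≡sin(β/2)=0.998201, N=[120·1·6·6]^{1/2}=65.726707
k: max(0,(0)−(2))=0 … min(3+(0),3−(2))=1
  k=0: (−1)^2·65.7267/(12)·0.0600^4·0.9982^2 = +0.000071
  k=1: (−1)^3·65.7267/(12)·0.0600^2·0.9982^4 = -0.019551
d^3_{2,0}(3.0216) = +0.000071 -0.019551 = -0.019480
D = (-0.995863-0.090867i)·(-0.019480)·(+1.000000+0.000000i) = +0.019399+0.001770i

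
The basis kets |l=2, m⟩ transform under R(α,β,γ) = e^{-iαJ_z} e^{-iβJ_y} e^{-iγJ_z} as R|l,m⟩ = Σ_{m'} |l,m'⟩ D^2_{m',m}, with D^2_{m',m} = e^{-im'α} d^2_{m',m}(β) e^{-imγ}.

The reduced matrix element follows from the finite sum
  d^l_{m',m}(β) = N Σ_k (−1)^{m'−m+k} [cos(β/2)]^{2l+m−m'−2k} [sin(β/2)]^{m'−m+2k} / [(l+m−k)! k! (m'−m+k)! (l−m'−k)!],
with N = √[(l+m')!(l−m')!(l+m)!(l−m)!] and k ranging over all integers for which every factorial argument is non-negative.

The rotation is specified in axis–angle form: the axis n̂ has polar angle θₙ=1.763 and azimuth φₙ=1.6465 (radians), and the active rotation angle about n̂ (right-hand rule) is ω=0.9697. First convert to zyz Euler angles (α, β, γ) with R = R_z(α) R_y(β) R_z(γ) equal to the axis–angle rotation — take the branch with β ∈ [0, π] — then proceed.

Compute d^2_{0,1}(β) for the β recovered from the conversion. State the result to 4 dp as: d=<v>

d=0.5794

Axis–angle → zyz. n̂ = (sinθₙcosφₙ, sinθₙsinφₙ, cosθₙ) = (-0.074239, +0.978774, -0.191022), ω = 0.9697.
R = I cosω + sinω [n̂]ₓ + (1−cosω) n̂n̂ᵀ gives
  R = [+0.567941, +0.125971, +0.813372; -0.189108, +0.981753, -0.020003; -0.801050, -0.142455, +0.581400]
β = atan2(√(R₁₃²+R₂₃²), R₃₃) = 0.950348; α = atan2(R₂₃, R₁₃) mod 2π = 6.258598; γ = atan2(R₃₂, −R₃₁) mod 2π = 6.107190
d^2_{0,1}(β=0.9503) via the finite sum:
c=cos(0.950348/2)=0.889213, s=sin(0.950348/2)=0.457493; N=√[2·2·6·1]=4.898979
k∈{1,2} keeps every argument non-negative
  k=1: (−1)^0·4.8990/(2)·0.8892^3·0.4575^1 = +0.787912
  k=2: (−1)^1·4.8990/(2)·0.8892^1·0.4575^3 = -0.208562
d^2_{0,1}(0.9503) = +0.787912 -0.208562 = +0.579350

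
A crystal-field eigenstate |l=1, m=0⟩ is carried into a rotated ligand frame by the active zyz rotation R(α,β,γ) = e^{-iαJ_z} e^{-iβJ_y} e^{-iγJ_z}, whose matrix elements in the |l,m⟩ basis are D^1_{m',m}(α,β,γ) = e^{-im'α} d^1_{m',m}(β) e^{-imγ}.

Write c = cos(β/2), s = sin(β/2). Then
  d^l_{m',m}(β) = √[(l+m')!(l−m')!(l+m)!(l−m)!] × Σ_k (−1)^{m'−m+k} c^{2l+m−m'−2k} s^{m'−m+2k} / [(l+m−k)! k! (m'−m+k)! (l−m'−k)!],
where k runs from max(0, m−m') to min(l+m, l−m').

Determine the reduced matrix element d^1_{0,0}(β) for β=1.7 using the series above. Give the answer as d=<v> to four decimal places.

d^1_{0,0}(β=1.7000) via the finite sum:
Half-angle: c=0.659983, s=0.751280. N=√(1·1·1·1)=1.000000
The bounds max(0,m−m')=0 and min(l+m,l−m')=1 give 2 terms
  k=0: (−1)^0·1.0000/(1)·0.6600^2·0.7513^0 = +0.435578
  k=1: (−1)^1·1.0000/(1)·0.6600^0·0.7513^2 = -0.564422
d^1_{0,0}(1.7000) = +0.435578 -0.564422 = -0.128844

d=-0.1288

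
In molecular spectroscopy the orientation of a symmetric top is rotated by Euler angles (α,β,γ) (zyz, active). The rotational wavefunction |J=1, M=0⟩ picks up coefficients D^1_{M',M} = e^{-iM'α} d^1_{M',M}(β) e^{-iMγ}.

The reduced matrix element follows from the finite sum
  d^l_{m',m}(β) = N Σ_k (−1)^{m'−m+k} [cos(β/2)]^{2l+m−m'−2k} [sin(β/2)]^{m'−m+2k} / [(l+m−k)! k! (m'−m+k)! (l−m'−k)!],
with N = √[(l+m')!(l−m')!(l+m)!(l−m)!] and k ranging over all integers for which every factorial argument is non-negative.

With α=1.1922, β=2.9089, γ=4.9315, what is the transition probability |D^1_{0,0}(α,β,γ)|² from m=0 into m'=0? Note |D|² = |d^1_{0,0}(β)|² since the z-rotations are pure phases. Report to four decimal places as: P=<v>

P=0.9468

Split into d^1_{0,0}(β=2.9089) × two z-phases.
Half-angle: c=0.116084, s=0.993239. N=√(1·1·1·1)=1.000000
k∈{0,1} keeps every argument non-negative
  k=0: (−1)^0·1.0000/(1)·0.1161^2·0.9932^0 = +0.013475
  k=1: (−1)^1·1.0000/(1)·0.1161^0·0.9932^2 = -0.986525
d^1_{0,0}(2.9089) = +0.013475 -0.986525 = -0.973049
|D^1_{0,0}|² = |d^1_{0,0}(β)|² = (-0.973049)² = 0.946824 (the z-rotation phases have unit modulus)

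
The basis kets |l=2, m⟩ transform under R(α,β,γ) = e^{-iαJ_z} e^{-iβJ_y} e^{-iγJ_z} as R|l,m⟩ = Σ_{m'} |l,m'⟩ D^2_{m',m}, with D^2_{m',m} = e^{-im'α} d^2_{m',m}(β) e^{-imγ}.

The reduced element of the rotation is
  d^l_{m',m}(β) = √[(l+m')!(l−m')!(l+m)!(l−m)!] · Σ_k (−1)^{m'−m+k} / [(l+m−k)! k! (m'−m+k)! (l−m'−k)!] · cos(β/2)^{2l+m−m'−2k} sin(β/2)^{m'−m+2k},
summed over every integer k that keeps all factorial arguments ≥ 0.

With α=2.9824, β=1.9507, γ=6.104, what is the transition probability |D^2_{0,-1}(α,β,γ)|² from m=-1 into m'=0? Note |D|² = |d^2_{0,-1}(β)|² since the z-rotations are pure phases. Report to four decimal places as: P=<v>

Split into d^2_{0,-1}(β=1.9507) × two z-phases.
Half-angle: c=0.560878, s=0.827898. N=√(2·2·1·6)=4.898979
k∈{0,1} keeps every argument non-negative
  k=0: (−1)^1·4.8990/(2)·0.5609^3·0.8279^1 = -0.357815
  k=1: (−1)^2·4.8990/(2)·0.5609^1·0.8279^3 = +0.779606
d^2_{0,-1}(1.9507) = -0.357815 +0.779606 = +0.421791
|D^2_{0,-1}|² = |d^2_{0,-1}(β)|² = (+0.421791)² = 0.177908 (the z-rotation phases have unit modulus)

P=0.1779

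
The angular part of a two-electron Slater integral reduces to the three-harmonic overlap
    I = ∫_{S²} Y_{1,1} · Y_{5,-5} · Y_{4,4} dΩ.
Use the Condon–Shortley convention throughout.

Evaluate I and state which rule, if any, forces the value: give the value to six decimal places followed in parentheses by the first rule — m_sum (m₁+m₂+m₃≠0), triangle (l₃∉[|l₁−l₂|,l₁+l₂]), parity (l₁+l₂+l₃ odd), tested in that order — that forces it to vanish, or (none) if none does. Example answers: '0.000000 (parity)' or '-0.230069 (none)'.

m-sum 0 ✓  L=10 even ✓  4≤4≤6 ✓
Π(2lᵢ+1) = 3×11×9 = 297
triangle coeff Δ(1,5,4) = 1/495
Σ_t [1,1]: t=1:−1/576 = -1/576
(3j)²=5/99 [(1 5 4; 0 0 0)], sign=-1
Σ_t [0,0]: t=0:+1/80640 = 1/80640
(3j)²=1/11 [(1 5 4; 1 -5 4)], sign=+1
⇒ 4πI² = 15/11
I = (-1)√(15/11/(4π)) = -0.32941575
No selection rule forces the value: the integral is nonzero (none).

-0.329416 (none)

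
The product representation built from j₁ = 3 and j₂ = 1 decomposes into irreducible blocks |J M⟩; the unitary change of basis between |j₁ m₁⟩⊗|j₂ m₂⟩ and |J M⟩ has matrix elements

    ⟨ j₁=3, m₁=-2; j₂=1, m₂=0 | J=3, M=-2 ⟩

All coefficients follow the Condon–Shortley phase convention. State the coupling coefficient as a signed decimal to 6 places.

-0.577350  (= −√(1/3))

√[7·1!5!1!/8! · 1!5!1!1!1!5!] = √(300)
  +(−1)^0/∏(0,1,5,1,0,0)! = 1/120  (running 1/120)
  +(−1)^1/∏(1,0,4,0,1,1)! = -1/24  (running -1/30)
⟨..|..⟩ = √(300)·(-1/30) = -0.577350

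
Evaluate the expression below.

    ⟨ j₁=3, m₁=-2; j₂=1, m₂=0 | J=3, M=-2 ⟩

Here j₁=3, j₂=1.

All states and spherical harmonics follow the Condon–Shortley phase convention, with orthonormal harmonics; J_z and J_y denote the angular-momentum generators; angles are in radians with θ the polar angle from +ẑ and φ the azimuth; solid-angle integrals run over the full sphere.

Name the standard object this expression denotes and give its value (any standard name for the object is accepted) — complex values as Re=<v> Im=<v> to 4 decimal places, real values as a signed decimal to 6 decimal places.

This is a Clebsch–Gordan (vector-coupling) coefficient.
triangle: 1!×5!×1!/8! = 120/40320
(j±m)!: 1!×5!×1!×1!×1!×5! = 14400
prefactor² = (2J+1)×Δ×N² = 300
  k=0: +1/(0!×1!×5!×1!×0!×0!) = 1/120
  k=1: −1/(1!×0!×4!×0!×1!×1!) = -1/24
Σ = -1/30  ⇒  CG² = 300×(-1/30)² = 1/3
CG = −√(1/3) = -0.577350

Clebsch–Gordan coefficient, −√(1/3) ≈ -0.577350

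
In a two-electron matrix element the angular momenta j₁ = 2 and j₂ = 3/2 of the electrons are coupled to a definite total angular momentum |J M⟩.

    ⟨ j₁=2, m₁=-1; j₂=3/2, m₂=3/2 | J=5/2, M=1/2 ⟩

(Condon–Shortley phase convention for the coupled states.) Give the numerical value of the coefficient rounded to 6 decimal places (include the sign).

j₁+j₂−J=1  J+j₁−j₂=3  J−j₁+j₂=2  j₁+j₂+J+1=7
(j₁±m₁, j₂±m₂, J±M) = (1,3,3,0,3,2)
P² = 216/35
sum k=1..1:
  [1] −1/4 = -1/4
S = -1/4
C² = P²·S² = 27/70 ; C = -0.621059

−√(27/70) = -0.621059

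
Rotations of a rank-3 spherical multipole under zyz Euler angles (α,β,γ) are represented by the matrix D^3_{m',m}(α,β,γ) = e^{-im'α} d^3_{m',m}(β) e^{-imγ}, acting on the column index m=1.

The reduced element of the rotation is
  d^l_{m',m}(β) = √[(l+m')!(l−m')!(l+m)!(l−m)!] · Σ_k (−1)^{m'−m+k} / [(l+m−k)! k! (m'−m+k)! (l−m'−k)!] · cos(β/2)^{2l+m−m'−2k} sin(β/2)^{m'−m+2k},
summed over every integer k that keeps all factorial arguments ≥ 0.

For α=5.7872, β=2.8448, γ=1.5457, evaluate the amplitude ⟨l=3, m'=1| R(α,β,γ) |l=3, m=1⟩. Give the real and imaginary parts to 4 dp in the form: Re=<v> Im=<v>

Re=0.0606 Im=-0.1056

First d^3_{1,1}(β=2.8448), then the phase factors e^{-i(1)α} and e^{-i(1)γ}:
With c≡cos(β/2)=0.147852 and s≡sin(β/2)=0.989009, N=[24·2·24·2]^{1/2}=48.000000
k∈{0,1,2} keeps every argument non-negative
  k=0: (−1)^0·48.0000/(48)·0.1479^6·0.9890^0 = +0.000010
  k=1: (−1)^1·48.0000/(6)·0.1479^4·0.9890^2 = -0.003739
  k=2: (−1)^2·48.0000/(8)·0.1479^2·0.9890^4 = +0.125490
d^3_{1,1}(2.8448) = +0.000010 -0.003739 +0.125490 = +0.121761
Attach z-rotation phases: D = e^{-i(1)(5.7872)}·(+0.121761)·e^{-i(1)(1.5457)} = +0.060615-0.105601i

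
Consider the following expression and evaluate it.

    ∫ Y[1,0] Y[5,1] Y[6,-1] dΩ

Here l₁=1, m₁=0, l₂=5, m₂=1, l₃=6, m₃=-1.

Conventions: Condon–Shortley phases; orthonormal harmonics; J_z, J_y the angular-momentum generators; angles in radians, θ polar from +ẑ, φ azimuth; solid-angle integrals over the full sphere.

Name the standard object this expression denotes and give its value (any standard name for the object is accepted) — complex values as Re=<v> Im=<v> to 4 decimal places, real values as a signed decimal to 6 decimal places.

Gaunt coefficient, -0.241725

This is a Gaunt coefficient — the integral of a triple product of spherical harmonics over the sphere.
Checks pass: Σm=0; 12 even; l₃=6∈[4,6].
(2·1+1)(2·5+1)(2·6+1) = 429
Δ: 0! 2! 10! / 13! → 1/858
sum: t=0:+1/14400 = 1/14400
3j²(1 5 6; 0 0 0) = Δ·Π!·Σ² = 6/143  (sign +1)
sum: t=0:+1/17280 = 1/17280
3j²(1 5 6; 0 1 -1) = Δ·Π!·Σ² = 35/858  (sign -1)
combine: 4πI² = 429·6/143·35/858 = 105/143
take √, sign -1: I = -0.24172507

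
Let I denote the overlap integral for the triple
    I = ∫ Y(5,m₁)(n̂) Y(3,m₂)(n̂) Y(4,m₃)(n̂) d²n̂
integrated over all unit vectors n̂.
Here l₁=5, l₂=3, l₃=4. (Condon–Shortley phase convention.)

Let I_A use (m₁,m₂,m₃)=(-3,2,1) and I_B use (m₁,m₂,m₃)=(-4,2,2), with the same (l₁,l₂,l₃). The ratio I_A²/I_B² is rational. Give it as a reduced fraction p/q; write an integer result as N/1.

Shared (l₁,l₂,l₃)=(5,3,4): N and (l;000)² cancel in I_A²/I_B².
A: Δ = 4!·6!·2!/13! = 1/180180; Racah Σ t=3..4: t=3:−1/1440 t=4:+1/1152 = 1/5760; ⇒ 3j(5 3 4; -3 2 1)² = 1/858, sgn -1
B: Δ = 4!·6!·2!/13! = 1/180180; Racah Σ t=3..4: t=3:−1/8640 t=4:+1/2880 = 1/4320; ⇒ 3j(5 3 4; -4 2 2)² = 8/429, sgn +1
I_A²/I_B² = (1/858)/(8/429) = 1/16

1/16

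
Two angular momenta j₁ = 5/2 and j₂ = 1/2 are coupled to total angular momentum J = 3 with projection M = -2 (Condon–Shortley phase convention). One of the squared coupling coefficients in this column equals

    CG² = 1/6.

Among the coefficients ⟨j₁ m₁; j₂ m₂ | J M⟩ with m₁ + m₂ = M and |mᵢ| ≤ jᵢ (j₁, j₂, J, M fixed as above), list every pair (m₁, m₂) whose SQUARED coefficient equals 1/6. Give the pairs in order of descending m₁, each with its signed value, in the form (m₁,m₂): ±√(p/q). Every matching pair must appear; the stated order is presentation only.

(-5/2,1/2): +√(1/6)

Admissible pairs with m₁+m₂ = M = -2: (-5/2,1/2), (-3/2,-1/2)
  (m₁,m₂)=(-3/2,-1/2): CG² = 5/6, CG = +√(5/6)
  (m₁,m₂)=(-5/2,1/2): CG² = 1/6, CG = +√(1/6)   ← matches the target
Pairs with CG² = 1/6: (-5/2,1/2): +√(1/6)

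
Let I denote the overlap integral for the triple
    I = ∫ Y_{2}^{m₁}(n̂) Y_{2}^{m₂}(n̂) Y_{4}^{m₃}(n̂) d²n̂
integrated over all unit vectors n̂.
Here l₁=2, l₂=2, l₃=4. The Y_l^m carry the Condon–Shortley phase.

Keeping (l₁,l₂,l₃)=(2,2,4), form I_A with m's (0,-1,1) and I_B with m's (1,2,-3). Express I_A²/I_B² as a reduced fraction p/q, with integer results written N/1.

6/7

Same 2,2,4: normalisation and zero-m 3j drop out of the ratio.
A: Δ: 0! 4! 4! / 9! → 1/630; sum: t=0:+1/24 = 1/24; 3j²(2 2 4; 0 -1 1) = Δ·Π!·Σ² = 1/21  (sign -1)
B: Δ: 0! 4! 4! / 9! → 1/630; sum: t=0:+1/144 = 1/144; 3j²(2 2 4; 1 2 -3) = Δ·Π!·Σ² = 1/18  (sign -1)
I_A²/I_B² = (1/21)/(1/18) = 6/7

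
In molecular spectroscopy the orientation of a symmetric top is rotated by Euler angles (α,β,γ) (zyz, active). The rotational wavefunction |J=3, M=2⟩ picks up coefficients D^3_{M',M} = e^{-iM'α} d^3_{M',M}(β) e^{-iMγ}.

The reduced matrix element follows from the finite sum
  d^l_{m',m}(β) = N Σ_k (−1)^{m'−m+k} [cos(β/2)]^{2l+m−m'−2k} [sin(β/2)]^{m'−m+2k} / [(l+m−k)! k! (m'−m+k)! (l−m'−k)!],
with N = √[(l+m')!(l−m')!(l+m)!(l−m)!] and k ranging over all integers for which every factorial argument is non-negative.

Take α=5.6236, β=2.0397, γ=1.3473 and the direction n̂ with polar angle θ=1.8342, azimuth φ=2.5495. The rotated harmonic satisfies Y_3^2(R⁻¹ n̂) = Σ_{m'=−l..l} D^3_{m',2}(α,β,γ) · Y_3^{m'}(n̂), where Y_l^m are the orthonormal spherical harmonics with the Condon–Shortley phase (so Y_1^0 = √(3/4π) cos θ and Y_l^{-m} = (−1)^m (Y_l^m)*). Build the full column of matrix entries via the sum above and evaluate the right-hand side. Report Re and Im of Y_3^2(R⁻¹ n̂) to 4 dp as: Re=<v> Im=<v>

Re=0.3302 Im=0.0852

Need the full column D^3_{m',2} for m'=−3..3 at α=5.6236, β=2.0397, γ=1.3473.
cos(β/2)=0.523494, sin(β/2)=0.852030
d^3_{-3,2}: single k=5 term ⇒ +0.575785;  D = -0.022469+0.575346i
d^3_{-2,2}: k∈[4..5] ⇒ +0.722124 -0.382585 = +0.339539;  D = -0.218378+0.259996i
d^3_{-1,2}: k∈[3..4] ⇒ +0.561214 -0.743335 = -0.182121;  D = +0.178021-0.038427i
d^3_{0,2}: k∈[2..3] ⇒ +0.298618 -0.791047 = -0.492429;  D = +0.444048+0.212855i
d^3_{1,2}: k∈[1..2] ⇒ +0.105928 -0.561214 = -0.455286;  D = +0.203842+0.407104i
d^3_{2,2}: k∈[0..1] ⇒ +0.020581 -0.272600 = -0.252019;  D = -0.048923+0.247224i
d^3_{3,2}: single k=0 term ⇒ -0.082052;  D = -0.061911+0.053847i
Y_3^{m'}(θ=1.8342,φ=2.5495) and Σ D·Y over m':
  (-0.0225+0.5753i)·(+0.0766-0.3676i)  (-0.2184+0.2600i)·(-0.0935-0.2297i)  (+0.1780-0.0384i)·(+0.1712+0.1151i)  (+0.4440+0.2129i)·(+0.2586+0.0000i)  (+0.2038+0.4071i)·(-0.1712+0.1151i)  (-0.0489+0.2472i)·(-0.0935+0.2297i)  (-0.0619+0.0538i)·(-0.0766-0.3676i)
Y_3^2(R⁻¹ n̂) = +0.330214+0.085209i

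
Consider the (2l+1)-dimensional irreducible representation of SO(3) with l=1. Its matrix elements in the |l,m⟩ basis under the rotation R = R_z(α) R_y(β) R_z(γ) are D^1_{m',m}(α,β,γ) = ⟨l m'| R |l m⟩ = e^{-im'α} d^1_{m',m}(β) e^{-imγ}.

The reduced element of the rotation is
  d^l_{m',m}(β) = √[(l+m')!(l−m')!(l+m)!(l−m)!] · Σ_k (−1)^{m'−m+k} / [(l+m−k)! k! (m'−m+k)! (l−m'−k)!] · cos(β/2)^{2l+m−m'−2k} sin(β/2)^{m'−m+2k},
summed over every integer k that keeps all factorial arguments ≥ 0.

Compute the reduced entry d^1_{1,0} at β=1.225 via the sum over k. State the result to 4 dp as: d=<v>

d^1_{1,0}(β=1.2250) via the finite sum:
c=cos(1.225000/2)=0.818213, s=sin(1.225000/2)=0.574915; N=√[2·1·1·1]=1.414214
k∈{0} keeps every argument non-negative
  k=0: (−1)^1·1.4142/(1)·0.8182^1·0.5749^1 = -0.665250
d^1_{1,0}(1.2250) = -0.665250

d=-0.6653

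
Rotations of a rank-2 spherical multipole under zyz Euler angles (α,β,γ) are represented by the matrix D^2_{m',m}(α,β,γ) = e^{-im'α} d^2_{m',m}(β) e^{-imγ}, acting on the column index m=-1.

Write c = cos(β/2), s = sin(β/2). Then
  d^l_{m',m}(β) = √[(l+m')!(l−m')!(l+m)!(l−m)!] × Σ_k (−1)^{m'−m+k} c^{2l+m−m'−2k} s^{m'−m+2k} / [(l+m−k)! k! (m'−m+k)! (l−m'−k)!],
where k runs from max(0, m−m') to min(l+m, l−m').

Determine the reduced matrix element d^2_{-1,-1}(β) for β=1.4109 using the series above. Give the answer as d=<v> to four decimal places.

d=-0.3950

d^2_{-1,-1}(β=1.4109) via the finite sum:
Half-angle: c=0.761320, s=0.648376. N=√(1·6·1·6)=6.000000
k∈{0,1} keeps every argument non-negative
  k=0: (−1)^0·6.0000/(6)·0.7613^4·0.6484^0 = +0.335945
  k=1: (−1)^1·6.0000/(2)·0.7613^2·0.6484^2 = -0.730988
d^2_{-1,-1}(1.4109) = +0.335945 -0.730988 = -0.395042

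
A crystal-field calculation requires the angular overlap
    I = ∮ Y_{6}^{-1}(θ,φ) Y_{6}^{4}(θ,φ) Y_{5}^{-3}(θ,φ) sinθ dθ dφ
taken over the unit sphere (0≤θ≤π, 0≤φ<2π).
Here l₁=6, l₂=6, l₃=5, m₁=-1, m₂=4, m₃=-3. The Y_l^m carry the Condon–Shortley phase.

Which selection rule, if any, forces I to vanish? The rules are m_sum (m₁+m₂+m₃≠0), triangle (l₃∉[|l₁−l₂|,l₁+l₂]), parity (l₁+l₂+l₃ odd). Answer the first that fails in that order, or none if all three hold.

parity

Σmᵢ = 0  ✓
l₃∈[|l₁−l₂|,l₁+l₂]=[0,12], have l₃=5  ✓
Σlᵢ = 17 ⇒ odd  ✗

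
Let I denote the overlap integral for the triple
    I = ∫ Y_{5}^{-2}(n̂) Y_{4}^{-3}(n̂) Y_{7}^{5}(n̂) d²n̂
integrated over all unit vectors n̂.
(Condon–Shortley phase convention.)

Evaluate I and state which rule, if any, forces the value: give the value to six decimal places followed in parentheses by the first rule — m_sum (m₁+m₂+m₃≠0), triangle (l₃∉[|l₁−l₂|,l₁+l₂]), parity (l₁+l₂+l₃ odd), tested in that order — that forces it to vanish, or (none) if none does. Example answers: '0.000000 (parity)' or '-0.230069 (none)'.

-0.026159 (none)

Checks pass: Σm=0; 16 even; l₃=7∈[1,9].
(2·5+1)(2·4+1)(2·7+1) = 1485
Δ: 2! 8! 6! / 17! → 1/6126120
sum: t=0:+1/69120 t=1:−1/20736 t=2:+1/69120 = -1/51840
3j²(5 4 7; 0 0 0) = Δ·Π!·Σ² = 280/21879  (sign +1)
sum: t=0:+1/1209600 t=1:−1/1036800 = -1/7257600
3j²(5 4 7; -2 -3 5) = Δ·Π!·Σ² = 1/2210  (sign -1)
combine: 4πI² = 1485·280/21879·1/2210 = 420/48841
take √, sign -1: I = -0.02615938
No selection rule forces the value: the integral is nonzero (none).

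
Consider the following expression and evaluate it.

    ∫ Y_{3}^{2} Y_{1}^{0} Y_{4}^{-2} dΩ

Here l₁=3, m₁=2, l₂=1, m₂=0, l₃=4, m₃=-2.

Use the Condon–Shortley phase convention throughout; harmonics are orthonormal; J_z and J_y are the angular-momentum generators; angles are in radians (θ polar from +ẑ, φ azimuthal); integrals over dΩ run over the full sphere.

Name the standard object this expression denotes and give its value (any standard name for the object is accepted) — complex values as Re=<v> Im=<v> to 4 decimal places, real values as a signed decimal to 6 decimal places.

This is a Gaunt coefficient — the integral of a triple product of spherical harmonics over the sphere.
m-sum 0 ✓  L=8 even ✓  2≤4≤4 ✓
Π(2lᵢ+1) = 7×3×9 = 189
triangle coeff Δ(3,1,4) = 1/252
Σ_t [0,0]: t=0:+1/36 = 1/36
(3j)²=4/63 [(3 1 4; 0 0 0)], sign=+1
Σ_t [0,0]: t=0:+1/120 = 1/120
(3j)²=1/21 [(3 1 4; 2 0 -2)], sign=+1
⇒ 4πI² = 4/7
I = (+1)√(4/7/(4π)) = 0.21324362

Gaunt coefficient, +0.213244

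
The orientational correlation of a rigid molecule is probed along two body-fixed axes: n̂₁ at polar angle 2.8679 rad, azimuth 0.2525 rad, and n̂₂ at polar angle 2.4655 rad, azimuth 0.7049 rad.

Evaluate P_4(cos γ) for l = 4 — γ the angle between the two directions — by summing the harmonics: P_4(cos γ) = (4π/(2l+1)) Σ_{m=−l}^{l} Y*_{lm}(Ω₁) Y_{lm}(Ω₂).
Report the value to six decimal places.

0.226785

Expand P_4 via completeness: Σ_{m} conj(Y_{4,m}) at Ω₁ times Y_{4,m} at Ω₂ —
  m=-4: (+0.001256+0.002000i) × (-0.064363-0.021472i) = -0.000038-0.000156i  (running Σ = -0.000038-0.000156i)
  m=-3: (-0.017289-0.016350i) × (+0.123793+0.204701i) = +0.001207-0.005563i  (running Σ = +0.001169-0.005719i)
  m=-2: (+0.117392+0.064896i) × (+0.068432-0.421374i) = +0.035379-0.045025i  (running Σ = +0.036547-0.050744i)
  m=-1: (-0.415866-0.107296i) × (-0.221445+0.188383i) = +0.112304-0.054582i  (running Σ = +0.148852-0.105326i)
  m=0: (+0.556915-0.000000i) × (-0.242912+0.000000i) = -0.135281+0.000000i  (running Σ = +0.013571-0.105326i)
  m=1: (+0.415866-0.107296i) × (+0.221445+0.188383i) = +0.112304+0.054582i  (running Σ = +0.125875-0.050744i)
  m=2: (+0.117392-0.064896i) × (+0.068432+0.421374i) = +0.035379+0.045025i  (running Σ = +0.161254-0.005719i)
  m=3: (+0.017289-0.016350i) × (-0.123793+0.204701i) = +0.001207+0.005563i  (running Σ = +0.162461-0.000156i)
  m=4: (+0.001256-0.002000i) × (-0.064363+0.021472i) = -0.000038+0.000156i  (running Σ = +0.162423-0.000000i)
Total Σ_m = +0.162423-0.000000i. Multiply by 1.396263: +0.226785-0.000000i. P_4(cos γ) = 0.226785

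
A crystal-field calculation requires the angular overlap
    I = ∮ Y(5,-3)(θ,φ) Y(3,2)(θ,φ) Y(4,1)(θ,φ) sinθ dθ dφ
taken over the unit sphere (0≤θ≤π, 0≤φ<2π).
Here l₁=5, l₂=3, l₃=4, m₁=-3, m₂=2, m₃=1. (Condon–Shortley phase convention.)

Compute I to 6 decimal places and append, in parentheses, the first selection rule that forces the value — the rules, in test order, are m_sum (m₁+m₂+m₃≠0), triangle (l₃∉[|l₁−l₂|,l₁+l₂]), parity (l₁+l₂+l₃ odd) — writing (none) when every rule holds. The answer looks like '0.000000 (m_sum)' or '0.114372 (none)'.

Rules hold: Σm=0, L=12 even, 2≤4≤8.
N = 11·7·9 = 693
Δ = 4!·6!·2!/13! = 1/180180
Racah Σ t=1..3: t=1:−1/576 t=2:+1/144 t=3:−1/576 = 1/288
⇒ 3j(5 3 4; 0 0 0)² = 20/1001, sgn +1
Racah Σ t=3..4: t=3:−1/1440 t=4:+1/1152 = 1/5760
⇒ 3j(5 3 4; -3 2 1)² = 1/858, sgn -1
4πI² = N·(3j₀)²·(3jₘ)² = 30/1859
I = -1·√(0.0161377/4π) = -0.03583571
No selection rule forces the value: the integral is nonzero (none).

-0.035836 (none)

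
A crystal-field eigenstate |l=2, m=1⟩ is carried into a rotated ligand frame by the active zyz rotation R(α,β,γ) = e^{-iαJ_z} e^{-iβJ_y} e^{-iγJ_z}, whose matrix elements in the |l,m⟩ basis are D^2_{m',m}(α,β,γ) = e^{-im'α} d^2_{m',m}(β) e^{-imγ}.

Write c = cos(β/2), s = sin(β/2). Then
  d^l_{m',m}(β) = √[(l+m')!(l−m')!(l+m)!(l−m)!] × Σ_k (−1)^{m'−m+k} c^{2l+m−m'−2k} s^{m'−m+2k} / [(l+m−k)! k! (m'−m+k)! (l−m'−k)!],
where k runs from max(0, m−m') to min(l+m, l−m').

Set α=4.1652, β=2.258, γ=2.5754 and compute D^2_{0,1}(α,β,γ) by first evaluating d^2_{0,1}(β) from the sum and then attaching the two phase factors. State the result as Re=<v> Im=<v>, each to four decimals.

Re=0.5069 Im=0.3222

First d^2_{0,1}(β=2.2580), then the phase factors e^{-i(0)α} and e^{-i(1)γ}:
Half-angle: c=0.427564, s=0.903985. N=√(2·2·6·1)=4.898979
k: max(0,(1)−(0))=1 … min(2+(1),2−(0))=2
  k=1: (−1)^0·4.8990/(2)·0.4276^3·0.9040^1 = +0.173077
  k=2: (−1)^1·4.8990/(2)·0.4276^1·0.9040^3 = -0.773679
d^2_{0,1}(2.2580) = +0.173077 -0.773679 = -0.600601
D = (+1.000000+0.000000i)·(-0.600601)·(-0.843949-0.536423i) = +0.506877+0.322176i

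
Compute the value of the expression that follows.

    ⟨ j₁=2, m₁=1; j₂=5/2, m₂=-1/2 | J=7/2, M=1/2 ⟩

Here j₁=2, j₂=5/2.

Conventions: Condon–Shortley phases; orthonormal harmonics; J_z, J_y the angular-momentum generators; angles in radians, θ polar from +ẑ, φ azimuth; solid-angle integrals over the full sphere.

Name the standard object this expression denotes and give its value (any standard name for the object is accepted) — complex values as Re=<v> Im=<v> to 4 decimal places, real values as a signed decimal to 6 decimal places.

Clebsch–Gordan coefficient, +√(14/45) ≈ +0.557773

This is a Clebsch–Gordan (vector-coupling) coefficient.
j₁+j₂−J=1  J+j₁−j₂=3  J−j₁+j₂=4  j₁+j₂+J+1=9
(j₁±m₁, j₂±m₂, J±M) = (3,1,2,3,4,3)
P² = 1152/35
sum k=0..1:
  [0] +1/8 = 1/8
  [1] −1/36 = -1/36
S = 7/72
C² = P²·S² = 14/45 ; C = +0.557773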